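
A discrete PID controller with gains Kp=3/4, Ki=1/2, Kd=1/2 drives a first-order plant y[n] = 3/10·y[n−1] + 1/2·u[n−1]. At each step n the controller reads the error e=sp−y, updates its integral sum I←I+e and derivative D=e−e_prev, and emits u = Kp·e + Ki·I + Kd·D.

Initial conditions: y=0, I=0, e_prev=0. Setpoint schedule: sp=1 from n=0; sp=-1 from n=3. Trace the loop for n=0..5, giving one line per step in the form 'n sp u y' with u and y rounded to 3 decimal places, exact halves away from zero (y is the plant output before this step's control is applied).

(exact arithmetic carried between steps; '≈' marks a value shown rounded to 6 d.p. or computed from one; I and e_prev carry over from the previous line; the table rounds u and y to 3 d.p., halves away from zero)
n=0: y=0, sp=1, e=sp−y=1; I=1, D=e−e_prev=1; u=3/4·1+1/2·1+1/2·1=1.75; next y=3/10·0+1/2·1.75=0.875
n=1: y=0.875, sp=1, e=sp−y=0.125; I=1.125, D=e−e_prev=-0.875; u=3/4·0.125+1/2·1.125+1/2·(-0.875)=0.21875; next y=3/10·0.875+1/2·0.21875=0.371875
n=2: y=0.371875, sp=1, e=sp−y=0.628125; I=1.753125, D=e−e_prev=0.503125; u=3/4·0.628125+1/2·1.753125+1/2·0.503125≈1.599219; next y=3/10·0.371875+1/2·1.599219≈0.911172
n=3: y≈0.911172, sp=-1, e=sp−y≈-1.911172; I≈-0.158047, D=e−e_prev≈-2.539297; u=3/4·(-1.911172)+1/2·(-0.158047)+1/2·(-2.539297)≈-2.782051; next y=3/10·0.911172+1/2·(-2.782051)≈-1.117674
n=4: y≈-1.117674, sp=-1, e=sp−y≈0.117674; I≈-0.040373, D=e−e_prev≈2.028846; u=3/4·0.117674+1/2·(-0.040373)+1/2·2.028846≈1.082492; next y=3/10·(-1.117674)+1/2·1.082492≈0.205944
n=5: y≈0.205944, sp=-1, e=sp−y≈-1.205944; I≈-1.246317, D=e−e_prev≈-1.323618; u=3/4·(-1.205944)+1/2·(-1.246317)+1/2·(-1.323618)≈-2.189425; next y=3/10·0.205944+1/2·(-2.189425)≈-1.032929

0 1 1.750 0.000
1 1 0.219 0.875
2 1 1.599 0.372
3 -1 -2.782 0.911
4 -1 1.082 -1.118
5 -1 -2.189 0.206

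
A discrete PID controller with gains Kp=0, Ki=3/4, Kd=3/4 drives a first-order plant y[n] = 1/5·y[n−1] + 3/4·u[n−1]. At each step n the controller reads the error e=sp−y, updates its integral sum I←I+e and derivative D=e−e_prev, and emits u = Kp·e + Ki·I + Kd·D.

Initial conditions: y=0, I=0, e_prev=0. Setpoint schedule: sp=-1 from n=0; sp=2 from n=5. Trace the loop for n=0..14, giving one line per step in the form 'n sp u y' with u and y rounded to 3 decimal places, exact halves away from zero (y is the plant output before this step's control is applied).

0 -1 -1.500 0.000
1 -1 0.188 -1.125
2 -1 -2.123 -0.084
3 -1 0.258 -1.609
4 -1 -2.650 -0.128
5 2 5.134 -2.013
6 2 -3.712 3.448
7 2 7.612 -2.094
8 2 -4.550 5.290
9 2 9.987 -2.355
10 2 -6.542 7.019
11 2 12.507 -3.502
12 2 -9.531 8.680
13 2 15.734 -5.412
14 2 -13.471 10.718

(exact arithmetic carried between steps; '≈' marks a value shown rounded to 6 d.p. or computed from one; I and e_prev carry over from the previous line; the table rounds u and y to 3 d.p., halves away from zero)
n=0: y=0, sp=-1, e=sp−y=-1; I=-1, D=e−e_prev=-1; u=0·(-1)+3/4·(-1)+3/4·(-1)=-1.5; next y=1/5·0+3/4·(-1.5)=-1.125
n=1: y=-1.125, sp=-1, e=sp−y=0.125; I=-0.875, D=e−e_prev=1.125; u=0·0.125+3/4·(-0.875)+3/4·1.125=0.1875; next y=1/5·(-1.125)+3/4·0.1875=-0.084375
n=2: y=-0.084375, sp=-1, e=sp−y=-0.915625; I=-1.790625, D=e−e_prev=-1.040625; u=0·(-0.915625)+3/4·(-1.790625)+3/4·(-1.040625)≈-2.123438; next y=1/5·(-0.084375)+3/4·(-2.123438)≈-1.609453
n=3: y≈-1.609453, sp=-1, e=sp−y≈0.609453; I≈-1.181172, D=e−e_prev≈1.525078; u=0·0.609453+3/4·(-1.181172)+3/4·1.525078≈0.257930; next y=1/5·(-1.609453)+3/4·0.257930≈-0.128443
n=4: y≈-0.128443, sp=-1, e=sp−y≈-0.871557; I≈-2.052729, D=e−e_prev≈-1.481010; u=0·(-0.871557)+3/4·(-2.052729)+3/4·(-1.481010)≈-2.650304; next y=1/5·(-0.128443)+3/4·(-2.650304)≈-2.013416
n=5: y≈-2.013416, sp=2, e=sp−y≈4.013416; I≈1.960688, D=e−e_prev≈4.884973; u=0·4.013416+3/4·1.960688+3/4·4.884973≈5.134246; next y=1/5·(-2.013416)+3/4·5.134246≈3.448001
n=6: y≈3.448001, sp=2, e=sp−y≈-1.448001; I≈0.512687, D=e−e_prev≈-5.461417; u=0·(-1.448001)+3/4·0.512687+3/4·(-5.461417)≈-3.711548; next y=1/5·3.448001+3/4·(-3.711548)≈-2.094061
n=7: y≈-2.094061, sp=2, e=sp−y≈4.094061; I≈4.606748, D=e−e_prev≈5.542062; u=0·4.094061+3/4·4.606748+3/4·5.542062≈7.611607; next y=1/5·(-2.094061)+3/4·7.611607≈5.289893
n=8: y≈5.289893, sp=2, e=sp−y≈-3.289893; I≈1.316854, D=e−e_prev≈-7.383954; u=0·(-3.289893)+3/4·1.316854+3/4·(-7.383954)≈-4.550325; next y=1/5·5.289893+3/4·(-4.550325)≈-2.354765
n=9: y≈-2.354765, sp=2, e=sp−y≈4.354765; I≈5.671619, D=e−e_prev≈7.644658; u=0·4.354765+3/4·5.671619+3/4·7.644658≈9.987208; next y=1/5·(-2.354765)+3/4·9.987208≈7.019453
n=10: y≈7.019453, sp=2, e=sp−y≈-5.019453; I≈0.652166, D=e−e_prev≈-9.374218; u=0·(-5.019453)+3/4·0.652166+3/4·(-9.374218)≈-6.541539; next y=1/5·7.019453+3/4·(-6.541539)≈-3.502263
n=11: y≈-3.502263, sp=2, e=sp−y≈5.502263; I≈6.154430, D=e−e_prev≈10.521716; u=0·5.502263+3/4·6.154430+3/4·10.521716≈12.507110; next y=1/5·(-3.502263)+3/4·12.507110≈8.679879
n=12: y≈8.679879, sp=2, e=sp−y≈-6.679879; I≈-0.525450, D=e−e_prev≈-12.182143; u=0·(-6.679879)+3/4·(-0.525450)+3/4·(-12.182143)≈-9.530694; next y=1/5·8.679879+3/4·(-9.530694)≈-5.412045
n=13: y≈-5.412045, sp=2, e=sp−y≈7.412045; I≈6.886595, D=e−e_prev≈14.091924; u=0·7.412045+3/4·6.886595+3/4·14.091924≈15.733890; next y=1/5·(-5.412045)+3/4·15.733890≈10.718008
n=14: y≈10.718008, sp=2, e=sp−y≈-8.718008; I≈-1.831413, D=e−e_prev≈-16.130053; u=0·(-8.718008)+3/4·(-1.831413)+3/4·(-16.130053)≈-13.471100; next y=1/5·10.718008+3/4·(-13.471100)≈-7.959723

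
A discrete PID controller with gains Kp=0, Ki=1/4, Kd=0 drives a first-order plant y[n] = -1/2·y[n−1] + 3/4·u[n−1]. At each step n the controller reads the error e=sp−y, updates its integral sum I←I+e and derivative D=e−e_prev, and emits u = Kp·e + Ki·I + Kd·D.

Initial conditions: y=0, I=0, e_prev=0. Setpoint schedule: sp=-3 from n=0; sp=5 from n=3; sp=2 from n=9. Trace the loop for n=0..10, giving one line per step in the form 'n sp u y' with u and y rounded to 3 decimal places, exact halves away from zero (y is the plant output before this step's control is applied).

(exact arithmetic carried between steps; '≈' marks a value shown rounded to 6 d.p. or computed from one; I and e_prev carry over from the previous line; the table rounds u and y to 3 d.p., halves away from zero)
n=0: y=0, sp=-3, e=sp−y=-3; I=-3, D=e−e_prev=-3; u=0·(-3)+1/4·(-3)+0·(-3)=-0.75; next y=-1/2·0+3/4·(-0.75)=-0.5625
n=1: y=-0.5625, sp=-3, e=sp−y=-2.4375; I=-5.4375, D=e−e_prev=0.5625; u=0·(-2.4375)+1/4·(-5.4375)+0·0.5625=-1.359375; next y=-1/2·(-0.5625)+3/4·(-1.359375)≈-0.738281
n=2: y≈-0.738281, sp=-3, e=sp−y≈-2.261719; I≈-7.699219, D=e−e_prev≈0.175781; u=0·(-2.261719)+1/4·(-7.699219)+0·0.175781≈-1.924805; next y=-1/2·(-0.738281)+3/4·(-1.924805)≈-1.074463
n=3: y≈-1.074463, sp=5, e=sp−y≈6.074463; I≈-1.624756, D=e−e_prev≈8.336182; u=0·6.074463+1/4·(-1.624756)+0·8.336182≈-0.406189; next y=-1/2·(-1.074463)+3/4·(-0.406189)≈0.232590
n=4: y≈0.232590, sp=5, e=sp−y≈4.767410; I≈3.142654, D=e−e_prev≈-1.307053; u=0·4.767410+1/4·3.142654+0·(-1.307053)≈0.785664; next y=-1/2·0.232590+3/4·0.785664≈0.472953
n=5: y≈0.472953, sp=5, e=sp−y≈4.527047; I≈7.669702, D=e−e_prev≈-0.240363; u=0·4.527047+1/4·7.669702+0·(-0.240363)≈1.917425; next y=-1/2·0.472953+3/4·1.917425≈1.201593
n=6: y≈1.201593, sp=5, e=sp−y≈3.798407; I≈11.468109, D=e−e_prev≈-0.728640; u=0·3.798407+1/4·11.468109+0·(-0.728640)≈2.867027; next y=-1/2·1.201593+3/4·2.867027≈1.549474
n=7: y≈1.549474, sp=5, e=sp−y≈3.450526; I≈14.918635, D=e−e_prev≈-0.347881; u=0·3.450526+1/4·14.918635+0·(-0.347881)≈3.729659; next y=-1/2·1.549474+3/4·3.729659≈2.022507
n=8: y≈2.022507, sp=5, e=sp−y≈2.977493; I≈17.896128, D=e−e_prev≈-0.473033; u=0·2.977493+1/4·17.896128+0·(-0.473033)≈4.474032; next y=-1/2·2.022507+3/4·4.474032≈2.344270
n=9: y≈2.344270, sp=2, e=sp−y≈-0.344270; I≈17.551857, D=e−e_prev≈-3.321764; u=0·(-0.344270)+1/4·17.551857+0·(-3.321764)≈4.387964; next y=-1/2·2.344270+3/4·4.387964≈2.118838
n=10: y≈2.118838, sp=2, e=sp−y≈-0.118838; I≈17.433019, D=e−e_prev≈0.225432; u=0·(-0.118838)+1/4·17.433019+0·0.225432≈4.358255; next y=-1/2·2.118838+3/4·4.358255≈2.209272

0 -3 -0.750 0.000
1 -3 -1.359 -0.563
2 -3 -1.925 -0.738
3 5 -0.406 -1.074
4 5 0.786 0.233
5 5 1.917 0.473
6 5 2.867 1.202
7 5 3.730 1.549
8 5 4.474 2.023
9 2 4.388 2.344
10 2 4.358 2.119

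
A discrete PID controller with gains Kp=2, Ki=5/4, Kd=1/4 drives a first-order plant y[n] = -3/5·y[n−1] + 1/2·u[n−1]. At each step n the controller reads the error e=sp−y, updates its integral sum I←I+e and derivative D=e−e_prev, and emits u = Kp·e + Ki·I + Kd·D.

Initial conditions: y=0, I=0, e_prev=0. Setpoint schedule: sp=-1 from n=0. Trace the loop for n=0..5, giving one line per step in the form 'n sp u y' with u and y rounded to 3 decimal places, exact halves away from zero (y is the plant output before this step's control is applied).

(exact arithmetic carried between steps; '≈' marks a value shown rounded to 6 d.p. or computed from one; I and e_prev carry over from the previous line; the table rounds u and y to 3 d.p., halves away from zero)
n=0: y=0, sp=-1, e=sp−y=-1; I=-1, D=e−e_prev=-1; u=2·(-1)+5/4·(-1)+1/4·(-1)=-3.5; next y=-3/5·0+1/2·(-3.5)=-1.75
n=1: y=-1.75, sp=-1, e=sp−y=0.75; I=-0.25, D=e−e_prev=1.75; u=2·0.75+5/4·(-0.25)+1/4·1.75=1.625; next y=-3/5·(-1.75)+1/2·1.625=1.8625
n=2: y=1.8625, sp=-1, e=sp−y=-2.8625; I=-3.1125, D=e−e_prev=-3.6125; u=2·(-2.8625)+5/4·(-3.1125)+1/4·(-3.6125)=-10.51875; next y=-3/5·1.8625+1/2·(-10.51875)=-6.376875
n=3: y=-6.376875, sp=-1, e=sp−y=5.376875; I=2.264375, D=e−e_prev=8.239375; u=2·5.376875+5/4·2.264375+1/4·8.239375≈15.644063; next y=-3/5·(-6.376875)+1/2·15.644063≈11.648156
n=4: y≈11.648156, sp=-1, e=sp−y≈-12.648156; I≈-10.383781, D=e−e_prev≈-18.025031; u=2·(-12.648156)+5/4·(-10.383781)+1/4·(-18.025031)≈-42.782297; next y=-3/5·11.648156+1/2·(-42.782297)≈-28.380042
n=5: y≈-28.380042, sp=-1, e=sp−y≈27.380042; I≈16.996261, D=e−e_prev≈40.028198; u=2·27.380042+5/4·16.996261+1/4·40.028198≈86.012460; next y=-3/5·(-28.380042)+1/2·86.012460≈60.034255

0 -1 -3.500 0.000
1 -1 1.625 -1.750
2 -1 -10.519 1.863
3 -1 15.644 -6.377
4 -1 -42.782 11.648
5 -1 86.012 -28.380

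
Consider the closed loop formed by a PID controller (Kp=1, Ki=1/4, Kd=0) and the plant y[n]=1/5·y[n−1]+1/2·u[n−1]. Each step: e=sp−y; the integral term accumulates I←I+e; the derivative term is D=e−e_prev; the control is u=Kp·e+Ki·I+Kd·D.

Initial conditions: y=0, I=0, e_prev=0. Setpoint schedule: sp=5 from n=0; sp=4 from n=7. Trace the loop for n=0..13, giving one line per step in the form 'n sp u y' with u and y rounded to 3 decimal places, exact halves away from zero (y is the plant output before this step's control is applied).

(exact arithmetic carried between steps; '≈' marks a value shown rounded to 6 d.p. or computed from one; I and e_prev carry over from the previous line; the table rounds u and y to 3 d.p., halves away from zero)
n=0: y=0, sp=5, e=sp−y=5; I=5, D=e−e_prev=5; u=1·5+1/4·5+0·5=6.25; next y=1/5·0+1/2·6.25=3.125
n=1: y=3.125, sp=5, e=sp−y=1.875; I=6.875, D=e−e_prev=-3.125; u=1·1.875+1/4·6.875+0·(-3.125)=3.59375; next y=1/5·3.125+1/2·3.59375=2.421875
n=2: y=2.421875, sp=5, e=sp−y=2.578125; I=9.453125, D=e−e_prev=0.703125; u=1·2.578125+1/4·9.453125+0·0.703125≈4.941406; next y=1/5·2.421875+1/2·4.941406≈2.955078
n=3: y≈2.955078, sp=5, e=sp−y≈2.044922; I≈11.498047, D=e−e_prev≈-0.533203; u=1·2.044922+1/4·11.498047+0·(-0.533203)≈4.919434; next y=1/5·2.955078+1/2·4.919434≈3.050732
n=4: y≈3.050732, sp=5, e=sp−y≈1.949268; I≈13.447314, D=e−e_prev≈-0.095654; u=1·1.949268+1/4·13.447314+0·(-0.095654)≈5.311096; next y=1/5·3.050732+1/2·5.311096≈3.265695
n=5: y≈3.265695, sp=5, e=sp−y≈1.734305; I≈15.181620, D=e−e_prev≈-0.214962; u=1·1.734305+1/4·15.181620+0·(-0.214962)≈5.529710; next y=1/5·3.265695+1/2·5.529710≈3.417994
n=6: y≈3.417994, sp=5, e=sp−y≈1.582006; I≈16.763626, D=e−e_prev≈-0.152300; u=1·1.582006+1/4·16.763626+0·(-0.152300)≈5.772912; next y=1/5·3.417994+1/2·5.772912≈3.570055
n=7: y≈3.570055, sp=4, e=sp−y≈0.429945; I≈17.193571, D=e−e_prev≈-1.152061; u=1·0.429945+1/4·17.193571+0·(-1.152061)≈4.728338; next y=1/5·3.570055+1/2·4.728338≈3.078180
n=8: y≈3.078180, sp=4, e=sp−y≈0.921820; I≈18.115391, D=e−e_prev≈0.491875; u=1·0.921820+1/4·18.115391+0·0.491875≈5.450668; next y=1/5·3.078180+1/2·5.450668≈3.340970
n=9: y≈3.340970, sp=4, e=sp−y≈0.659030; I≈18.774421, D=e−e_prev≈-0.262790; u=1·0.659030+1/4·18.774421+0·(-0.262790)≈5.352635; next y=1/5·3.340970+1/2·5.352635≈3.344512
n=10: y≈3.344512, sp=4, e=sp−y≈0.655488; I≈19.429909, D=e−e_prev≈-0.003542; u=1·0.655488+1/4·19.429909+0·(-0.003542)≈5.512966; next y=1/5·3.344512+1/2·5.512966≈3.425385
n=11: y≈3.425385, sp=4, e=sp−y≈0.574615; I≈20.004524, D=e−e_prev≈-0.080874; u=1·0.574615+1/4·20.004524+0·(-0.080874)≈5.575746; next y=1/5·3.425385+1/2·5.575746≈3.472950
n=12: y≈3.472950, sp=4, e=sp−y≈0.527050; I≈20.531574, D=e−e_prev≈-0.047565; u=1·0.527050+1/4·20.531574+0·(-0.047565)≈5.659944; next y=1/5·3.472950+1/2·5.659944≈3.524562
n=13: y≈3.524562, sp=4, e=sp−y≈0.475438; I≈21.007012, D=e−e_prev≈-0.051612; u=1·0.475438+1/4·21.007012+0·(-0.051612)≈5.727191; next y=1/5·3.524562+1/2·5.727191≈3.568508

0 5 6.250 0.000
1 5 3.594 3.125
2 5 4.941 2.422
3 5 4.919 2.955
4 5 5.311 3.051
5 5 5.530 3.266
6 5 5.773 3.418
7 4 4.728 3.570
8 4 5.451 3.078
9 4 5.353 3.341
10 4 5.513 3.345
11 4 5.576 3.425
12 4 5.660 3.473
13 4 5.727 3.525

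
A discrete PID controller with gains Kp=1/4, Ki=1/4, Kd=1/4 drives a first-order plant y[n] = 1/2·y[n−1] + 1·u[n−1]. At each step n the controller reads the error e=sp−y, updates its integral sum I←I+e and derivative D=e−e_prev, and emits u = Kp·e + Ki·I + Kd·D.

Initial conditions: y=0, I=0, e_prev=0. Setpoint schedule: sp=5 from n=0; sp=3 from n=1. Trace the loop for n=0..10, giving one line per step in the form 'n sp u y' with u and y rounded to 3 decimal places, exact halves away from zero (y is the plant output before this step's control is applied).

(exact arithmetic carried between steps; '≈' marks a value shown rounded to 6 d.p. or computed from one; I and e_prev carry over from the previous line; the table rounds u and y to 3 d.p., halves away from zero)
n=0: y=0, sp=5, e=sp−y=5; I=5, D=e−e_prev=5; u=1/4·5+1/4·5+1/4·5=3.75; next y=1/2·0+1·3.75=3.75
n=1: y=3.75, sp=3, e=sp−y=-0.75; I=4.25, D=e−e_prev=-5.75; u=1/4·(-0.75)+1/4·4.25+1/4·(-5.75)=-0.5625; next y=1/2·3.75+1·(-0.5625)=1.3125
n=2: y=1.3125, sp=3, e=sp−y=1.6875; I=5.9375, D=e−e_prev=2.4375; u=1/4·1.6875+1/4·5.9375+1/4·2.4375=2.515625; next y=1/2·1.3125+1·2.515625=3.171875
n=3: y=3.171875, sp=3, e=sp−y=-0.171875; I=5.765625, D=e−e_prev=-1.859375; u=1/4·(-0.171875)+1/4·5.765625+1/4·(-1.859375)≈0.933594; next y=1/2·3.171875+1·0.933594≈2.519531
n=4: y≈2.519531, sp=3, e=sp−y≈0.480469; I≈6.246094, D=e−e_prev≈0.652344; u=1/4·0.480469+1/4·6.246094+1/4·0.652344≈1.844727; next y=1/2·2.519531+1·1.844727≈3.104492
n=5: y≈3.104492, sp=3, e=sp−y≈-0.104492; I≈6.141602, D=e−e_prev≈-0.584961; u=1/4·(-0.104492)+1/4·6.141602+1/4·(-0.584961)≈1.363037; next y=1/2·3.104492+1·1.363037≈2.915283
n=6: y≈2.915283, sp=3, e=sp−y≈0.084717; I≈6.226318, D=e−e_prev≈0.189209; u=1/4·0.084717+1/4·6.226318+1/4·0.189209≈1.625061; next y=1/2·2.915283+1·1.625061≈3.082703
n=7: y≈3.082703, sp=3, e=sp−y≈-0.082703; I≈6.143616, D=e−e_prev≈-0.167419; u=1/4·(-0.082703)+1/4·6.143616+1/4·(-0.167419)≈1.473373; next y=1/2·3.082703+1·1.473373≈3.014725
n=8: y≈3.014725, sp=3, e=sp−y≈-0.014725; I≈6.128891, D=e−e_prev≈0.067978; u=1/4·(-0.014725)+1/4·6.128891+1/4·0.067978≈1.545536; next y=1/2·3.014725+1·1.545536≈3.052898
n=9: y≈3.052898, sp=3, e=sp−y≈-0.052898; I≈6.075993, D=e−e_prev≈-0.038174; u=1/4·(-0.052898)+1/4·6.075993+1/4·(-0.038174)≈1.496230; next y=1/2·3.052898+1·1.496230≈3.022679
n=10: y≈3.022679, sp=3, e=sp−y≈-0.022679; I≈6.053313, D=e−e_prev≈0.030219; u=1/4·(-0.022679)+1/4·6.053313+1/4·0.030219≈1.515213; next y=1/2·3.022679+1·1.515213≈3.026553

0 5 3.750 0.000
1 3 -0.563 3.750
2 3 2.516 1.313
3 3 0.934 3.172
4 3 1.845 2.520
5 3 1.363 3.104
6 3 1.625 2.915
7 3 1.473 3.083
8 3 1.546 3.015
9 3 1.496 3.053
10 3 1.515 3.023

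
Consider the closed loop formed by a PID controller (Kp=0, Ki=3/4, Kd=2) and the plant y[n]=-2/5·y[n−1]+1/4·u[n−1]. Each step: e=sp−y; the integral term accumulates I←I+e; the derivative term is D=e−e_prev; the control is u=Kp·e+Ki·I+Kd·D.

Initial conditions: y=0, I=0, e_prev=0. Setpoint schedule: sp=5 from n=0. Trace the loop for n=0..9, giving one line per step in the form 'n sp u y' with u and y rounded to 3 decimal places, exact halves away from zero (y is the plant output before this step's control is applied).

(exact arithmetic carried between steps; '≈' marks a value shown rounded to 6 d.p. or computed from one; I and e_prev carry over from the previous line; the table rounds u and y to 3 d.p., halves away from zero)
n=0: y=0, sp=5, e=sp−y=5; I=5, D=e−e_prev=5; u=0·5+3/4·5+2·5=13.75; next y=-2/5·0+1/4·13.75=3.4375
n=1: y=3.4375, sp=5, e=sp−y=1.5625; I=6.5625, D=e−e_prev=-3.4375; u=0·1.5625+3/4·6.5625+2·(-3.4375)=-1.953125; next y=-2/5·3.4375+1/4·(-1.953125)≈-1.863281
n=2: y≈-1.863281, sp=5, e=sp−y≈6.863281; I≈13.425781, D=e−e_prev≈5.300781; u=0·6.863281+3/4·13.425781+2·5.300781≈20.670898; next y=-2/5·(-1.863281)+1/4·20.670898≈5.913037
n=3: y≈5.913037, sp=5, e=sp−y≈-0.913037; I≈12.512744, D=e−e_prev≈-7.776318; u=0·(-0.913037)+3/4·12.512744+2·(-7.776318)≈-6.168079; next y=-2/5·5.913037+1/4·(-6.168079)≈-3.907234
n=4: y≈-3.907234, sp=5, e=sp−y≈8.907234; I≈21.419979, D=e−e_prev≈9.820272; u=0·8.907234+3/4·21.419979+2·9.820272≈35.705527; next y=-2/5·(-3.907234)+1/4·35.705527≈10.489276
n=5: y≈10.489276, sp=5, e=sp−y≈-5.489276; I≈15.930703, D=e−e_prev≈-14.396510; u=0·(-5.489276)+3/4·15.930703+2·(-14.396510)≈-16.844993; next y=-2/5·10.489276+1/4·(-16.844993)≈-8.406958
n=6: y≈-8.406958, sp=5, e=sp−y≈13.406958; I≈29.337662, D=e−e_prev≈18.896234; u=0·13.406958+3/4·29.337662+2·18.896234≈59.795714; next y=-2/5·(-8.406958)+1/4·59.795714≈18.311712
n=7: y≈18.311712, sp=5, e=sp−y≈-13.311712; I≈16.025950, D=e−e_prev≈-26.718670; u=0·(-13.311712)+3/4·16.025950+2·(-26.718670)≈-41.417879; next y=-2/5·18.311712+1/4·(-41.417879)≈-17.679154
n=8: y≈-17.679154, sp=5, e=sp−y≈22.679154; I≈38.705104, D=e−e_prev≈35.990866; u=0·22.679154+3/4·38.705104+2·35.990866≈101.010561; next y=-2/5·(-17.679154)+1/4·101.010561≈32.324302
n=9: y≈32.324302, sp=5, e=sp−y≈-27.324302; I≈11.380802, D=e−e_prev≈-50.003456; u=0·(-27.324302)+3/4·11.380802+2·(-50.003456)≈-91.471311; next y=-2/5·32.324302+1/4·(-91.471311)≈-35.797549

0 5 13.750 0.000
1 5 -1.953 3.438
2 5 20.671 -1.863
3 5 -6.168 5.913
4 5 35.706 -3.907
5 5 -16.845 10.489
6 5 59.796 -8.407
7 5 -41.418 18.312
8 5 101.011 -17.679
9 5 -91.471 32.324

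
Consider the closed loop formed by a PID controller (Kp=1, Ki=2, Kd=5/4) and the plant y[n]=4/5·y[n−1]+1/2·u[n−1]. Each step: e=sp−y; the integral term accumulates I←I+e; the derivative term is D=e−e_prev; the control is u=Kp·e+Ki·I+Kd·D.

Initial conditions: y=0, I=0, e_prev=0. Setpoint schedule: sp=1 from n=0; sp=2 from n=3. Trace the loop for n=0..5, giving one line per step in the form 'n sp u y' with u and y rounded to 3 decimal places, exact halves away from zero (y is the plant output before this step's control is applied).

(exact arithmetic carried between steps; '≈' marks a value shown rounded to 6 d.p. or computed from one; I and e_prev carry over from the previous line; the table rounds u and y to 3 d.p., halves away from zero)
n=0: y=0, sp=1, e=sp−y=1; I=1, D=e−e_prev=1; u=1·1+2·1+5/4·1=4.25; next y=4/5·0+1/2·4.25=2.125
n=1: y=2.125, sp=1, e=sp−y=-1.125; I=-0.125, D=e−e_prev=-2.125; u=1·(-1.125)+2·(-0.125)+5/4·(-2.125)=-4.03125; next y=4/5·2.125+1/2·(-4.03125)=-0.315625
n=2: y=-0.315625, sp=1, e=sp−y=1.315625; I=1.190625, D=e−e_prev=2.440625; u=1·1.315625+2·1.190625+5/4·2.440625≈6.747656; next y=4/5·(-0.315625)+1/2·6.747656≈3.121328
n=3: y≈3.121328, sp=2, e=sp−y≈-1.121328; I≈0.069297, D=e−e_prev≈-2.436953; u=1·(-1.121328)+2·0.069297+5/4·(-2.436953)≈-4.028926; next y=4/5·3.121328+1/2·(-4.028926)≈0.482600
n=4: y≈0.482600, sp=2, e=sp−y≈1.517400; I≈1.586697, D=e−e_prev≈2.638729; u=1·1.517400+2·1.586697+5/4·2.638729≈7.989206; next y=4/5·0.482600+1/2·7.989206≈4.380682
n=5: y≈4.380682, sp=2, e=sp−y≈-2.380682; I≈-0.793985, D=e−e_prev≈-3.898083; u=1·(-2.380682)+2·(-0.793985)+5/4·(-3.898083)≈-8.841256; next y=4/5·4.380682+1/2·(-8.841256)≈-0.916082

0 1 4.250 0.000
1 1 -4.031 2.125
2 1 6.748 -0.316
3 2 -4.029 3.121
4 2 7.989 0.483
5 2 -8.841 4.381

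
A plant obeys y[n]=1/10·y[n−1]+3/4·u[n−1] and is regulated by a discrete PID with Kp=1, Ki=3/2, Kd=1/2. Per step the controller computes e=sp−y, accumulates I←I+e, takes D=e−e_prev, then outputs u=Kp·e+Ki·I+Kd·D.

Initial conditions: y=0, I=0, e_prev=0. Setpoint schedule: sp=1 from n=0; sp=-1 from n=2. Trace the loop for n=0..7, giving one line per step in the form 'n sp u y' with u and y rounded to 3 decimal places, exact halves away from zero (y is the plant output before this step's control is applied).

0 1 3.000 0.000
1 1 -2.750 2.250
2 -1 2.763 -1.838
3 -1 -8.202 1.888
4 -1 12.881 -5.963
5 -1 -28.682 9.064
6 -1 52.743 -20.605
7 -1 -106.989 37.497

(exact arithmetic carried between steps; '≈' marks a value shown rounded to 6 d.p. or computed from one; I and e_prev carry over from the previous line; the table rounds u and y to 3 d.p., halves away from zero)
n=0: y=0, sp=1, e=sp−y=1; I=1, D=e−e_prev=1; u=1·1+3/2·1+1/2·1=3; next y=1/10·0+3/4·3=2.25
n=1: y=2.25, sp=1, e=sp−y=-1.25; I=-0.25, D=e−e_prev=-2.25; u=1·(-1.25)+3/2·(-0.25)+1/2·(-2.25)=-2.75; next y=1/10·2.25+3/4·(-2.75)=-1.8375
n=2: y=-1.8375, sp=-1, e=sp−y=0.8375; I=0.5875, D=e−e_prev=2.0875; u=1·0.8375+3/2·0.5875+1/2·2.0875=2.7625; next y=1/10·(-1.8375)+3/4·2.7625=1.888125
n=3: y=1.888125, sp=-1, e=sp−y=-2.888125; I=-2.300625, D=e−e_prev=-3.725625; u=1·(-2.888125)+3/2·(-2.300625)+1/2·(-3.725625)=-8.201875; next y=1/10·1.888125+3/4·(-8.201875)≈-5.962594
n=4: y≈-5.962594, sp=-1, e=sp−y≈4.962594; I≈2.661969, D=e−e_prev≈7.850719; u=1·4.962594+3/2·2.661969+1/2·7.850719≈12.880906; next y=1/10·(-5.962594)+3/4·12.880906≈9.064420
n=5: y≈9.064420, sp=-1, e=sp−y≈-10.064420; I≈-7.402452, D=e−e_prev≈-15.027014; u=1·(-10.064420)+3/2·(-7.402452)+1/2·(-15.027014)≈-28.681605; next y=1/10·9.064420+3/4·(-28.681605)≈-20.604761
n=6: y≈-20.604761, sp=-1, e=sp−y≈19.604761; I≈12.202310, D=e−e_prev≈29.669182; u=1·19.604761+3/2·12.202310+1/2·29.669182≈52.742817; next y=1/10·(-20.604761)+3/4·52.742817≈37.496637
n=7: y≈37.496637, sp=-1, e=sp−y≈-38.496637; I≈-26.294327, D=e−e_prev≈-58.101398; u=1·(-38.496637)+3/2·(-26.294327)+1/2·(-58.101398)≈-106.988826; next y=1/10·37.496637+3/4·(-106.988826)≈-76.491956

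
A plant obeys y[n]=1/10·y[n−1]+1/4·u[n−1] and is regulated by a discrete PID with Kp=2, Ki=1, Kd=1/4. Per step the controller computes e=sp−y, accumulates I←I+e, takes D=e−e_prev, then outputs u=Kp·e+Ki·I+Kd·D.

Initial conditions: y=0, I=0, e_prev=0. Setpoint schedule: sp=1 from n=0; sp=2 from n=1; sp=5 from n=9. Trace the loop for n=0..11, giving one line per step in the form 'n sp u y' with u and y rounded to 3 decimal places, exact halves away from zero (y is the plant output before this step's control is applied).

0 1 3.250 0.000
1 2 4.609 0.813
2 2 4.381 1.234
3 2 5.301 1.219
4 2 5.336 1.447
5 2 5.844 1.479
6 2 5.950 1.609
7 2 6.245 1.648
8 2 6.354 1.726
9 5 16.284 1.761
10 5 10.702 4.247
11 5 15.804 3.100

(exact arithmetic carried between steps; '≈' marks a value shown rounded to 6 d.p. or computed from one; I and e_prev carry over from the previous line; the table rounds u and y to 3 d.p., halves away from zero)
n=0: y=0, sp=1, e=sp−y=1; I=1, D=e−e_prev=1; u=2·1+1·1+1/4·1=3.25; next y=1/10·0+1/4·3.25=0.8125
n=1: y=0.8125, sp=2, e=sp−y=1.1875; I=2.1875, D=e−e_prev=0.1875; u=2·1.1875+1·2.1875+1/4·0.1875=4.609375; next y=1/10·0.8125+1/4·4.609375≈1.233594
n=2: y≈1.233594, sp=2, e=sp−y≈0.766406; I≈2.953906, D=e−e_prev≈-0.421094; u=2·0.766406+1·2.953906+1/4·(-0.421094)≈4.381445; next y=1/10·1.233594+1/4·4.381445≈1.218721
n=3: y≈1.218721, sp=2, e=sp−y≈0.781279; I≈3.735186, D=e−e_prev≈0.014873; u=2·0.781279+1·3.735186+1/4·0.014873≈5.301462; next y=1/10·1.218721+1/4·5.301462≈1.447238
n=4: y≈1.447238, sp=2, e=sp−y≈0.552762; I≈4.287948, D=e−e_prev≈-0.228517; u=2·0.552762+1·4.287948+1/4·(-0.228517)≈5.336343; next y=1/10·1.447238+1/4·5.336343≈1.478810
n=5: y≈1.478810, sp=2, e=sp−y≈0.521190; I≈4.809138, D=e−e_prev≈-0.031572; u=2·0.521190+1·4.809138+1/4·(-0.031572)≈5.843626; next y=1/10·1.478810+1/4·5.843626≈1.608787
n=6: y≈1.608787, sp=2, e=sp−y≈0.391213; I≈5.200351, D=e−e_prev≈-0.129978; u=2·0.391213+1·5.200351+1/4·(-0.129978)≈5.950281; next y=1/10·1.608787+1/4·5.950281≈1.648449
n=7: y≈1.648449, sp=2, e=sp−y≈0.351551; I≈5.551902, D=e−e_prev≈-0.039662; u=2·0.351551+1·5.551902+1/4·(-0.039662)≈6.245088; next y=1/10·1.648449+1/4·6.245088≈1.726117
n=8: y≈1.726117, sp=2, e=sp−y≈0.273883; I≈5.825785, D=e−e_prev≈-0.077668; u=2·0.273883+1·5.825785+1/4·(-0.077668)≈6.354134; next y=1/10·1.726117+1/4·6.354134≈1.761145
n=9: y≈1.761145, sp=5, e=sp−y≈3.238855; I≈9.064640, D=e−e_prev≈2.964972; u=2·3.238855+1·9.064640+1/4·2.964972≈16.283592; next y=1/10·1.761145+1/4·16.283592≈4.247013
n=10: y≈4.247013, sp=5, e=sp−y≈0.752987; I≈9.817627, D=e−e_prev≈-2.485867; u=2·0.752987+1·9.817627+1/4·(-2.485867)≈10.702135; next y=1/10·4.247013+1/4·10.702135≈3.100235
n=11: y≈3.100235, sp=5, e=sp−y≈1.899765; I≈11.717392, D=e−e_prev≈1.146778; u=2·1.899765+1·11.717392+1/4·1.146778≈15.803616; next y=1/10·3.100235+1/4·15.803616≈4.260928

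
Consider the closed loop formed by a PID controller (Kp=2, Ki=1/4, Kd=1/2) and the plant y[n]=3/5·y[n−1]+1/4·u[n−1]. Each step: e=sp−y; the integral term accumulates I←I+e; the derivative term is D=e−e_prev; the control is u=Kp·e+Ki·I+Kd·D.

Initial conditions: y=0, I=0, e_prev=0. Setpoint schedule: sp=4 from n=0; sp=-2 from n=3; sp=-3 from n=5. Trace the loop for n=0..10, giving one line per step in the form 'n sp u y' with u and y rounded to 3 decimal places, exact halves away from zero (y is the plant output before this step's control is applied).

0 4 11.000 0.000
1 4 2.438 2.750
2 4 5.474 2.259
3 -2 -12.114 2.724
4 -2 1.262 -1.394
5 -3 -6.100 -0.521
6 -3 -2.162 -1.837
7 -3 -3.646 -1.643
8 -3 -3.189 -1.897
9 -3 -3.486 -1.936
10 -3 -3.504 -2.033

(exact arithmetic carried between steps; '≈' marks a value shown rounded to 6 d.p. or computed from one; I and e_prev carry over from the previous line; the table rounds u and y to 3 d.p., halves away from zero)
n=0: y=0, sp=4, e=sp−y=4; I=4, D=e−e_prev=4; u=2·4+1/4·4+1/2·4=11; next y=3/5·0+1/4·11=2.75
n=1: y=2.75, sp=4, e=sp−y=1.25; I=5.25, D=e−e_prev=-2.75; u=2·1.25+1/4·5.25+1/2·(-2.75)=2.4375; next y=3/5·2.75+1/4·2.4375=2.259375
n=2: y=2.259375, sp=4, e=sp−y=1.740625; I=6.990625, D=e−e_prev=0.490625; u=2·1.740625+1/4·6.990625+1/2·0.490625≈5.474219; next y=3/5·2.259375+1/4·5.474219≈2.724180
n=3: y≈2.724180, sp=-2, e=sp−y≈-4.724180; I≈2.266445, D=e−e_prev≈-6.464805; u=2·(-4.724180)+1/4·2.266445+1/2·(-6.464805)≈-12.114150; next y=3/5·2.724180+1/4·(-12.114150)≈-1.394030
n=4: y≈-1.394030, sp=-2, e=sp−y≈-0.605970; I≈1.660475, D=e−e_prev≈4.118209; u=2·(-0.605970)+1/4·1.660475+1/2·4.118209≈1.262283; next y=3/5·(-1.394030)+1/4·1.262283≈-0.520847
n=5: y≈-0.520847, sp=-3, e=sp−y≈-2.479153; I≈-0.818678, D=e−e_prev≈-1.873183; u=2·(-2.479153)+1/4·(-0.818678)+1/2·(-1.873183)≈-6.099567; next y=3/5·(-0.520847)+1/4·(-6.099567)≈-1.837400
n=6: y≈-1.837400, sp=-3, e=sp−y≈-1.162600; I≈-1.981278, D=e−e_prev≈1.316553; u=2·(-1.162600)+1/4·(-1.981278)+1/2·1.316553≈-2.162243; next y=3/5·(-1.837400)+1/4·(-2.162243)≈-1.643001
n=7: y≈-1.643001, sp=-3, e=sp−y≈-1.356999; I≈-3.338277, D=e−e_prev≈-0.194399; u=2·(-1.356999)+1/4·(-3.338277)+1/2·(-0.194399)≈-3.645767; next y=3/5·(-1.643001)+1/4·(-3.645767)≈-1.897242
n=8: y≈-1.897242, sp=-3, e=sp−y≈-1.102758; I≈-4.441035, D=e−e_prev≈0.254242; u=2·(-1.102758)+1/4·(-4.441035)+1/2·0.254242≈-3.188653; next y=3/5·(-1.897242)+1/4·(-3.188653)≈-1.935509
n=9: y≈-1.935509, sp=-3, e=sp−y≈-1.064491; I≈-5.505526, D=e−e_prev≈0.038266; u=2·(-1.064491)+1/4·(-5.505526)+1/2·0.038266≈-3.486231; next y=3/5·(-1.935509)+1/4·(-3.486231)≈-2.032863
n=10: y≈-2.032863, sp=-3, e=sp−y≈-0.967137; I≈-6.472663, D=e−e_prev≈0.097354; u=2·(-0.967137)+1/4·(-6.472663)+1/2·0.097354≈-3.503763; next y=3/5·(-2.032863)+1/4·(-3.503763)≈-2.095658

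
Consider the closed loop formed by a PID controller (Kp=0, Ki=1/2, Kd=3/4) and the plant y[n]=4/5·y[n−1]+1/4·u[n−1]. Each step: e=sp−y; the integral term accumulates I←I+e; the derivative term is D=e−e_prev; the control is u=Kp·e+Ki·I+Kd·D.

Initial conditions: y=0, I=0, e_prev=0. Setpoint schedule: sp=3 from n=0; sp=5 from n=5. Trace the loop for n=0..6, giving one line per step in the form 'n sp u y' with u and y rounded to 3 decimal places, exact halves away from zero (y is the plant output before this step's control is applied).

(exact arithmetic carried between steps; '≈' marks a value shown rounded to 6 d.p. or computed from one; I and e_prev carry over from the previous line; the table rounds u and y to 3 d.p., halves away from zero)
n=0: y=0, sp=3, e=sp−y=3; I=3, D=e−e_prev=3; u=0·3+1/2·3+3/4·3=3.75; next y=4/5·0+1/4·3.75=0.9375
n=1: y=0.9375, sp=3, e=sp−y=2.0625; I=5.0625, D=e−e_prev=-0.9375; u=0·2.0625+1/2·5.0625+3/4·(-0.9375)=1.828125; next y=4/5·0.9375+1/4·1.828125≈1.207031
n=2: y≈1.207031, sp=3, e=sp−y≈1.792969; I≈6.855469, D=e−e_prev≈-0.269531; u=0·1.792969+1/2·6.855469+3/4·(-0.269531)≈3.225586; next y=4/5·1.207031+1/4·3.225586≈1.772021
n=3: y≈1.772021, sp=3, e=sp−y≈1.227979; I≈8.083447, D=e−e_prev≈-0.564990; u=0·1.227979+1/2·8.083447+3/4·(-0.564990)≈3.617981; next y=4/5·1.772021+1/4·3.617981≈2.322112
n=4: y≈2.322112, sp=3, e=sp−y≈0.677888; I≈8.761335, D=e−e_prev≈-0.550091; u=0·0.677888+1/2·8.761335+3/4·(-0.550091)≈3.968099; next y=4/5·2.322112+1/4·3.968099≈2.849715
n=5: y≈2.849715, sp=5, e=sp−y≈2.150285; I≈10.911620, D=e−e_prev≈1.472398; u=0·2.150285+1/2·10.911620+3/4·1.472398≈6.560108; next y=4/5·2.849715+1/4·6.560108≈3.919799
n=6: y≈3.919799, sp=5, e=sp−y≈1.080201; I≈11.991821, D=e−e_prev≈-1.070084; u=0·1.080201+1/2·11.991821+3/4·(-1.070084)≈5.193348; next y=4/5·3.919799+1/4·5.193348≈4.434176

0 3 3.750 0.000
1 3 1.828 0.938
2 3 3.226 1.207
3 3 3.618 1.772
4 3 3.968 2.322
5 5 6.560 2.850
6 5 5.193 3.920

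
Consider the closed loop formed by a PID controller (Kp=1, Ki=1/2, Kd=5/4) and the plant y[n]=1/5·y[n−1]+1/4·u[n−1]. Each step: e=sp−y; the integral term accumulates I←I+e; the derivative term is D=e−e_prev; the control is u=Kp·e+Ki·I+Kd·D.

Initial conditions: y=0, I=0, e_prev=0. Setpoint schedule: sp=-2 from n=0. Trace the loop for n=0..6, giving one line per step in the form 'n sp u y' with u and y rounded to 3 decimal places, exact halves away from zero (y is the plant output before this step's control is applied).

(exact arithmetic carried between steps; '≈' marks a value shown rounded to 6 d.p. or computed from one; I and e_prev carry over from the previous line; the table rounds u and y to 3 d.p., halves away from zero)
n=0: y=0, sp=-2, e=sp−y=-2; I=-2, D=e−e_prev=-2; u=1·(-2)+1/2·(-2)+5/4·(-2)=-5.5; next y=1/5·0+1/4·(-5.5)=-1.375
n=1: y=-1.375, sp=-2, e=sp−y=-0.625; I=-2.625, D=e−e_prev=1.375; u=1·(-0.625)+1/2·(-2.625)+5/4·1.375=-0.21875; next y=1/5·(-1.375)+1/4·(-0.21875)≈-0.329688
n=2: y≈-0.329688, sp=-2, e=sp−y≈-1.670313; I≈-4.295313, D=e−e_prev≈-1.045313; u=1·(-1.670313)+1/2·(-4.295313)+5/4·(-1.045313)≈-5.124609; next y=1/5·(-0.329688)+1/4·(-5.124609)≈-1.347090
n=3: y≈-1.347090, sp=-2, e=sp−y≈-0.652910; I≈-4.948223, D=e−e_prev≈1.017402; u=1·(-0.652910)+1/2·(-4.948223)+5/4·1.017402≈-1.855269; next y=1/5·(-1.347090)+1/4·(-1.855269)≈-0.733235
n=4: y≈-0.733235, sp=-2, e=sp−y≈-1.266765; I≈-6.214988, D=e−e_prev≈-0.613855; u=1·(-1.266765)+1/2·(-6.214988)+5/4·(-0.613855)≈-5.141577; next y=1/5·(-0.733235)+1/4·(-5.141577)≈-1.432041
n=5: y≈-1.432041, sp=-2, e=sp−y≈-0.567959; I≈-6.782946, D=e−e_prev≈0.698806; u=1·(-0.567959)+1/2·(-6.782946)+5/4·0.698806≈-3.085924; next y=1/5·(-1.432041)+1/4·(-3.085924)≈-1.057889
n=6: y≈-1.057889, sp=-2, e=sp−y≈-0.942111; I≈-7.725057, D=e−e_prev≈-0.374152; u=1·(-0.942111)+1/2·(-7.725057)+5/4·(-0.374152)≈-5.272329; next y=1/5·(-1.057889)+1/4·(-5.272329)≈-1.529660

0 -2 -5.500 0.000
1 -2 -0.219 -1.375
2 -2 -5.125 -0.330
3 -2 -1.855 -1.347
4 -2 -5.142 -0.733
5 -2 -3.086 -1.432
6 -2 -5.272 -1.058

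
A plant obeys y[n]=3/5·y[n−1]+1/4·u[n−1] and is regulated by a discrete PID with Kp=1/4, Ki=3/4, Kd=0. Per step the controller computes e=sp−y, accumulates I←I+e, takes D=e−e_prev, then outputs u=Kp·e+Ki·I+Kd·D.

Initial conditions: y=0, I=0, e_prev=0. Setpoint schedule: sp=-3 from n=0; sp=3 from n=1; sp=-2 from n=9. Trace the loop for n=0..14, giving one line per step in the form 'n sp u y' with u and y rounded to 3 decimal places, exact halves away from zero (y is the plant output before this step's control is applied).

(exact arithmetic carried between steps; '≈' marks a value shown rounded to 6 d.p. or computed from one; I and e_prev carry over from the previous line; the table rounds u and y to 3 d.p., halves away from zero)
n=0: y=0, sp=-3, e=sp−y=-3; I=-3, D=e−e_prev=-3; u=1/4·(-3)+3/4·(-3)+0·(-3)=-3; next y=3/5·0+1/4·(-3)=-0.75
n=1: y=-0.75, sp=3, e=sp−y=3.75; I=0.75, D=e−e_prev=6.75; u=1/4·3.75+3/4·0.75+0·6.75=1.5; next y=3/5·(-0.75)+1/4·1.5=-0.075
n=2: y=-0.075, sp=3, e=sp−y=3.075; I=3.825, D=e−e_prev=-0.675; u=1/4·3.075+3/4·3.825+0·(-0.675)=3.6375; next y=3/5·(-0.075)+1/4·3.6375=0.864375
n=3: y=0.864375, sp=3, e=sp−y=2.135625; I=5.960625, D=e−e_prev=-0.939375; u=1/4·2.135625+3/4·5.960625+0·(-0.939375)=5.004375; next y=3/5·0.864375+1/4·5.004375≈1.769719
n=4: y≈1.769719, sp=3, e=sp−y≈1.230281; I≈7.190906, D=e−e_prev≈-0.905344; u=1/4·1.230281+3/4·7.190906+0·(-0.905344)≈5.70075; next y=3/5·1.769719+1/4·5.70075≈2.487019
n=5: y≈2.487019, sp=3, e=sp−y≈0.512981; I≈7.703888, D=e−e_prev≈-0.7173; u=1/4·0.512981+3/4·7.703888+0·(-0.7173)≈5.906161; next y=3/5·2.487019+1/4·5.906161≈2.968751
n=6: y≈2.968751, sp=3, e=sp−y≈0.031249; I≈7.735136, D=e−e_prev≈-0.481733; u=1/4·0.031249+3/4·7.735136+0·(-0.481733)≈5.809164; next y=3/5·2.968751+1/4·5.809164≈3.233542
n=7: y≈3.233542, sp=3, e=sp−y≈-0.233542; I≈7.501594, D=e−e_prev≈-0.264790; u=1/4·(-0.233542)+3/4·7.501594+0·(-0.264790)≈5.567810; next y=3/5·3.233542+1/4·5.567810≈3.332078
n=8: y≈3.332078, sp=3, e=sp−y≈-0.332078; I≈7.169516, D=e−e_prev≈-0.098536; u=1/4·(-0.332078)+3/4·7.169516+0·(-0.098536)≈5.294118; next y=3/5·3.332078+1/4·5.294118≈3.322776
n=9: y≈3.322776, sp=-2, e=sp−y≈-5.322776; I≈1.846740, D=e−e_prev≈-4.990698; u=1/4·(-5.322776)+3/4·1.846740+0·(-4.990698)≈0.054361; next y=3/5·3.322776+1/4·0.054361≈2.007256
n=10: y≈2.007256, sp=-2, e=sp−y≈-4.007256; I≈-2.160516, D=e−e_prev≈1.315520; u=1/4·(-4.007256)+3/4·(-2.160516)+0·1.315520≈-2.622201; next y=3/5·2.007256+1/4·(-2.622201)≈0.548803
n=11: y≈0.548803, sp=-2, e=sp−y≈-2.548803; I≈-4.709319, D=e−e_prev≈1.458453; u=1/4·(-2.548803)+3/4·(-4.709319)+0·1.458453≈-4.169190; next y=3/5·0.548803+1/4·(-4.169190)≈-0.713015
n=12: y≈-0.713015, sp=-2, e=sp−y≈-1.286985; I≈-5.996304, D=e−e_prev≈1.261819; u=1/4·(-1.286985)+3/4·(-5.996304)+0·1.261819≈-4.818974; next y=3/5·(-0.713015)+1/4·(-4.818974)≈-1.632553
n=13: y≈-1.632553, sp=-2, e=sp−y≈-0.367447; I≈-6.363751, D=e−e_prev≈0.919537; u=1/4·(-0.367447)+3/4·(-6.363751)+0·0.919537≈-4.864675; next y=3/5·(-1.632553)+1/4·(-4.864675)≈-2.195700
n=14: y≈-2.195700, sp=-2, e=sp−y≈0.195700; I≈-6.168050, D=e−e_prev≈0.563148; u=1/4·0.195700+3/4·(-6.168050)+0·0.563148≈-4.577113; next y=3/5·(-2.195700)+1/4·(-4.577113)≈-2.461698

0 -3 -3.000 0.000
1 3 1.500 -0.750
2 3 3.638 -0.075
3 3 5.004 0.864
4 3 5.701 1.770
5 3 5.906 2.487
6 3 5.809 2.969
7 3 5.568 3.234
8 3 5.294 3.332
9 -2 0.054 3.323
10 -2 -2.622 2.007
11 -2 -4.169 0.549
12 -2 -4.819 -0.713
13 -2 -4.865 -1.633
14 -2 -4.577 -2.196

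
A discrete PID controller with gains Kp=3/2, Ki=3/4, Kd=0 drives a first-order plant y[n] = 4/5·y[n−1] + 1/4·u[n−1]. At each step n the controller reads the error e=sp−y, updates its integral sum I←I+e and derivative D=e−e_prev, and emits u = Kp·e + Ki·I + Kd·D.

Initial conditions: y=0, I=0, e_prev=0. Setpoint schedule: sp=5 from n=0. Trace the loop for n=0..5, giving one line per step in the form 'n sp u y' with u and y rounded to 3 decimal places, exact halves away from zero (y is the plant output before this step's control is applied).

0 5 11.250 0.000
1 5 8.672 2.813
2 5 6.700 4.418
3 5 5.356 5.209
4 5 4.530 5.507
5 5 4.080 5.538

(exact arithmetic carried between steps; '≈' marks a value shown rounded to 6 d.p. or computed from one; I and e_prev carry over from the previous line; the table rounds u and y to 3 d.p., halves away from zero)
n=0: y=0, sp=5, e=sp−y=5; I=5, D=e−e_prev=5; u=3/2·5+3/4·5+0·5=11.25; next y=4/5·0+1/4·11.25=2.8125
n=1: y=2.8125, sp=5, e=sp−y=2.1875; I=7.1875, D=e−e_prev=-2.8125; u=3/2·2.1875+3/4·7.1875+0·(-2.8125)=8.671875; next y=4/5·2.8125+1/4·8.671875≈4.417969
n=2: y≈4.417969, sp=5, e=sp−y≈0.582031; I≈7.769531, D=e−e_prev≈-1.605469; u=3/2·0.582031+3/4·7.769531+0·(-1.605469)≈6.700195; next y=4/5·4.417969+1/4·6.700195≈5.209424
n=3: y≈5.209424, sp=5, e=sp−y≈-0.209424; I≈7.560107, D=e−e_prev≈-0.791455; u=3/2·(-0.209424)+3/4·7.560107+0·(-0.791455)≈5.355945; next y=4/5·5.209424+1/4·5.355945≈5.506525
n=4: y≈5.506525, sp=5, e=sp−y≈-0.506525; I≈7.053582, D=e−e_prev≈-0.297101; u=3/2·(-0.506525)+3/4·7.053582+0·(-0.297101)≈4.530399; next y=4/5·5.506525+1/4·4.530399≈5.537820
n=5: y≈5.537820, sp=5, e=sp−y≈-0.537820; I≈6.515762, D=e−e_prev≈-0.031295; u=3/2·(-0.537820)+3/4·6.515762+0·(-0.031295)≈4.080092; next y=4/5·5.537820+1/4·4.080092≈5.450279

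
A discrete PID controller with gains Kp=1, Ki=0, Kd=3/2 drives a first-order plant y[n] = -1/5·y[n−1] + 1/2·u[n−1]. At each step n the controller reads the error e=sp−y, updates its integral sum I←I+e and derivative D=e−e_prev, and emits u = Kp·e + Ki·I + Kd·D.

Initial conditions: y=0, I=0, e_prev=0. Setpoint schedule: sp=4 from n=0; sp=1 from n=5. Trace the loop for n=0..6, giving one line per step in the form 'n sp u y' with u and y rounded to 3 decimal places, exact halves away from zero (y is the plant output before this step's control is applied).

0 4 10.000 0.000
1 4 -8.500 5.000
2 4 24.625 -5.250
3 4 -37.281 13.363
4 4 77.327 -21.313
5 1 -142.784 42.926
6 1 265.332 -79.977

(exact arithmetic carried between steps; '≈' marks a value shown rounded to 6 d.p. or computed from one; I and e_prev carry over from the previous line; the table rounds u and y to 3 d.p., halves away from zero)
n=0: y=0, sp=4, e=sp−y=4; I=4, D=e−e_prev=4; u=1·4+0·4+3/2·4=10; next y=-1/5·0+1/2·10=5
n=1: y=5, sp=4, e=sp−y=-1; I=3, D=e−e_prev=-5; u=1·(-1)+0·3+3/2·(-5)=-8.5; next y=-1/5·5+1/2·(-8.5)=-5.25
n=2: y=-5.25, sp=4, e=sp−y=9.25; I=12.25, D=e−e_prev=10.25; u=1·9.25+0·12.25+3/2·10.25=24.625; next y=-1/5·(-5.25)+1/2·24.625=13.3625
n=3: y=13.3625, sp=4, e=sp−y=-9.3625; I=2.8875, D=e−e_prev=-18.6125; u=1·(-9.3625)+0·2.8875+3/2·(-18.6125)=-37.28125; next y=-1/5·13.3625+1/2·(-37.28125)=-21.313125
n=4: y=-21.313125, sp=4, e=sp−y=25.313125; I=28.200625, D=e−e_prev=34.675625; u=1·25.313125+0·28.200625+3/2·34.675625≈77.326563; next y=-1/5·(-21.313125)+1/2·77.326563≈42.925906
n=5: y≈42.925906, sp=1, e=sp−y≈-41.925906; I≈-13.725281, D=e−e_prev≈-67.239031; u=1·(-41.925906)+0·(-13.725281)+3/2·(-67.239031)≈-142.784453; next y=-1/5·42.925906+1/2·(-142.784453)≈-79.977408
n=6: y≈-79.977408, sp=1, e=sp−y≈80.977408; I≈67.252127, D=e−e_prev≈122.903314; u=1·80.977408+0·67.252127+3/2·122.903314≈265.332379; next y=-1/5·(-79.977408)+1/2·265.332379≈148.661671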